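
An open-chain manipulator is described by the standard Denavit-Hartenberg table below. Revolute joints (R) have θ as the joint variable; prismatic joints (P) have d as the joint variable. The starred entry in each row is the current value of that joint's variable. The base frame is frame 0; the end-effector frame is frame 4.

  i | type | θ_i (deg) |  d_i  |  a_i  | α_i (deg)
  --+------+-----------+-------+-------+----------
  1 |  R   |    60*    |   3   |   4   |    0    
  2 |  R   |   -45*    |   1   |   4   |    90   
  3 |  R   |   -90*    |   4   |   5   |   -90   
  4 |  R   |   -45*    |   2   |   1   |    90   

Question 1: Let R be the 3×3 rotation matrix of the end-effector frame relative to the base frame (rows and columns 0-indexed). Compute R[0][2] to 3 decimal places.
0.183

End-effector z-axis (col 2 of R) = (0.1830,-0.6830,0.7071)
R[0][2] = 0.1830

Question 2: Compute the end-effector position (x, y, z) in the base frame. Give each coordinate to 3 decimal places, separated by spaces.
9.014 0.470 -1.707

after link 1: o_1 = (2.0000, 3.4641, 3.0000)
after link 2: o_2 = (5.8637, 4.4994, 4.0000)
after link 3: o_3 = (6.8990, 0.6357, -1.0000)
after link 4: o_4 = (9.0138, 0.4703, -1.7071)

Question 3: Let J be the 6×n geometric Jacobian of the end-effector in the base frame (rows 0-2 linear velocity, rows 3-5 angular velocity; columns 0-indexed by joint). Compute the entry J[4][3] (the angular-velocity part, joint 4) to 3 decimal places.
0.259

axis z_3 = (0.9659,0.2588,0.0000); lever o_n−o_3 = (2.1149,-0.1654,-0.7071)
cross product → J_v[:, 3] = (-0.1830,0.6830,-0.7071)
J_ω[:, 3] = z_3
entry J[4][3] = 0.2588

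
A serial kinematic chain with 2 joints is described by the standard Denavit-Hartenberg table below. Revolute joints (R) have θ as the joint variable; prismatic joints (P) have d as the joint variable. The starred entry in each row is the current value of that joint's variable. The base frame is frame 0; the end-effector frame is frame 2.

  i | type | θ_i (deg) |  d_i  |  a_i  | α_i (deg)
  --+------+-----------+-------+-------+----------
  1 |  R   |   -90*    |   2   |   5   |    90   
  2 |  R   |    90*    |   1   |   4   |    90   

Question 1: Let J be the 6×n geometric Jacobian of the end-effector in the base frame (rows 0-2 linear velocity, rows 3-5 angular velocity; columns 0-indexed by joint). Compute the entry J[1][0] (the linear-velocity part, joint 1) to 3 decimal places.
-1.000

axis z_0 = ẑ; lever o_n−o_0 = (-1.0000,-5.0000,6.0000)
cross product → J_v[:, 0] = (5.0000,-1.0000,0.0000)
J_ω[:, 0] = z_0
entry J[1][0] = -1.0000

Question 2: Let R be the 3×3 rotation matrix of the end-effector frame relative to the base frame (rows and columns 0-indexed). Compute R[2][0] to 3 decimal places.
End-effector x-axis (col 0 of R) = (0.0000,-0.0000,1.0000)
R[2][0] = 1.0000

1.000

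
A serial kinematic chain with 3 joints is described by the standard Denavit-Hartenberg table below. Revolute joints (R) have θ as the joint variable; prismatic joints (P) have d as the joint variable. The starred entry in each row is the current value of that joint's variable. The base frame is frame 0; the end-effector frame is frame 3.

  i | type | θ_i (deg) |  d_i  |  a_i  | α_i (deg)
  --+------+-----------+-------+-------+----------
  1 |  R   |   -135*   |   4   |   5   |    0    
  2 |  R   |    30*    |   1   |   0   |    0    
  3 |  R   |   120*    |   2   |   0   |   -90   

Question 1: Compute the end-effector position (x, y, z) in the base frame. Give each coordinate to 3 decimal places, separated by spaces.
after link 1: o_1 = (-3.5355, -3.5355, 4.0000)
after link 2: o_2 = (-3.5355, -3.5355, 5.0000)
after link 3: o_3 = (-3.5355, -3.5355, 7.0000)

-3.536 -3.536 7.000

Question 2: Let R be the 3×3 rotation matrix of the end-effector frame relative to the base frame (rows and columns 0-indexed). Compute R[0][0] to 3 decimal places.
0.966

End-effector x-axis (col 0 of R) = (0.9659,0.2588,0.0000)
R[0][0] = 0.9659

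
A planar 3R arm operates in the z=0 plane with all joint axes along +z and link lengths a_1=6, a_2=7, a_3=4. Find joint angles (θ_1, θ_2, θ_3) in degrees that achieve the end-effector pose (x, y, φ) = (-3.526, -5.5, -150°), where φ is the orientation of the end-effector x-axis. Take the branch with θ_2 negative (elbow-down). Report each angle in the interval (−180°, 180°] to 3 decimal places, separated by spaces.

wrist centre = target − a_3·(cos φ, sin φ) = (-0.0619, -3.5000)
cos θ_2 = (12.2538−6²−7²)/(2·6·7) = -0.8660; θ_2 = -150.0000° (elbow-down)
β = atan2(-3.5000,-0.0619) = -91.0132°; ψ = atan2(-3.5000,-0.0622) = -91.0178°
θ_1 = β − ψ = 0.0046°
θ_3 = φ − θ_1 − θ_2 = -0.0046° (wrapped to (-180°,180°])

0.005 -150.000 -0.005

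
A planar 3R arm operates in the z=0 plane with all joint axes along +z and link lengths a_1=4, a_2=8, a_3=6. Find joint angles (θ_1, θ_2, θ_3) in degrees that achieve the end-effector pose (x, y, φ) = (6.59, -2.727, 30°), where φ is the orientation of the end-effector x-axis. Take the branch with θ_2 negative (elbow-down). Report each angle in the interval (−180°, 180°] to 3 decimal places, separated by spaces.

30.010 -135.005 134.995

wrist centre = target − a_3·(cos φ, sin φ) = (1.3938, -5.7270)
cos θ_2 = (34.7413−4²−8²)/(2·4·8) = -0.7072; θ_2 = -135.0048° (elbow-down)
β = atan2(-5.7270,1.3938) = -76.3212°; ψ = atan2(-5.6564,-1.6573) = -106.3307°
θ_1 = β − ψ = 30.0095°
θ_3 = φ − θ_1 − θ_2 = 134.9953° (wrapped to (-180°,180°])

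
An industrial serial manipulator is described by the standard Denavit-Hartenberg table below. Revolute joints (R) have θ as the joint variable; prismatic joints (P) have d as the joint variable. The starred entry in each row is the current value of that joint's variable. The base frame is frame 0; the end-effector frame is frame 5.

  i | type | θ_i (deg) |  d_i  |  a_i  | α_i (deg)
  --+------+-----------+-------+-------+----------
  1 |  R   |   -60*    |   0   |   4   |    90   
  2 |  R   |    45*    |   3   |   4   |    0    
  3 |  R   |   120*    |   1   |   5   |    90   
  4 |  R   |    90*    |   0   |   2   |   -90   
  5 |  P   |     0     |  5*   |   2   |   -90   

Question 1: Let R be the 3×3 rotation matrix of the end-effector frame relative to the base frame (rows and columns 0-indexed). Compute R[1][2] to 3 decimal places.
0.224

End-effector z-axis (col 2 of R) = (-0.1294,0.2241,-0.9659)
R[1][2] = 0.2241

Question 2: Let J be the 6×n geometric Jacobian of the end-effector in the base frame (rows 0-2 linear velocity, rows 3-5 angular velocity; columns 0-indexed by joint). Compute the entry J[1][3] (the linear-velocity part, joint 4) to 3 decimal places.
-0.846

axis z_3 = (0.1294,-0.2241,0.9659); lever o_n−o_3 = (-1.0493,-6.1826,-1.2941)
cross product → J_v[:, 3] = (6.2620,-0.8461,-1.0353)
J_ω[:, 3] = z_3
entry J[1][3] = -0.8461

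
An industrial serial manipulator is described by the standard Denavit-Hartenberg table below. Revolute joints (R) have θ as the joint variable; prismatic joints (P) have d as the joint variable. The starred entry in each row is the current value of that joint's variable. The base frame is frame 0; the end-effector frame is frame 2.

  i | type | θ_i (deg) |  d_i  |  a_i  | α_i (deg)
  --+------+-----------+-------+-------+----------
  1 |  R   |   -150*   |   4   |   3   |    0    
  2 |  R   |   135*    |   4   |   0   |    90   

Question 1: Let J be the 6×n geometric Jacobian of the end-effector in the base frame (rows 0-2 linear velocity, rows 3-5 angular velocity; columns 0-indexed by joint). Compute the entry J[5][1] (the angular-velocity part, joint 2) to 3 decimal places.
1.000

axis z_1 = (0.0000,0.0000,1.0000); lever o_n−o_1 = (0.0000,0.0000,4.0000)
cross product → J_v[:, 1] = (0.0000,0.0000,0.0000)
J_ω[:, 1] = z_1
entry J[5][1] = 1.0000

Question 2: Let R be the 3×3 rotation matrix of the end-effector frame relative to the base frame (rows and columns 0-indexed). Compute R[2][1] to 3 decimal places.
End-effector y-axis (col 1 of R) = (0.0000,0.0000,1.0000)
R[2][1] = 1.0000

1.000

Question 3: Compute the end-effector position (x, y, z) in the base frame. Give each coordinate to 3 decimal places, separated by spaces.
after link 1: o_1 = (-2.5981, -1.5000, 4.0000)
after link 2: o_2 = (-2.5981, -1.5000, 8.0000)

-2.598 -1.500 8.000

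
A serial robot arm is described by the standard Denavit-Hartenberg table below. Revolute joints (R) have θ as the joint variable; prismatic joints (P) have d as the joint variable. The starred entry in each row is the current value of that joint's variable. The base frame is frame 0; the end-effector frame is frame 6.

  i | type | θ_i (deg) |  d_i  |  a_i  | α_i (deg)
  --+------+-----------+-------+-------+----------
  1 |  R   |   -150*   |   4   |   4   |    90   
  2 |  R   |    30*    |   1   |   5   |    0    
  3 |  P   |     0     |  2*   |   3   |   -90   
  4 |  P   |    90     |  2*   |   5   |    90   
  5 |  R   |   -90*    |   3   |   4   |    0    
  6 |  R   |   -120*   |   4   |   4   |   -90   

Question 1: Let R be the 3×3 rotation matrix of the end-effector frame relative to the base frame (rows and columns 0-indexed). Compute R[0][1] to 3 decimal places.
0.750

End-effector y-axis (col 1 of R) = (0.7500,0.4330,-0.5000)
R[0][1] = 0.7500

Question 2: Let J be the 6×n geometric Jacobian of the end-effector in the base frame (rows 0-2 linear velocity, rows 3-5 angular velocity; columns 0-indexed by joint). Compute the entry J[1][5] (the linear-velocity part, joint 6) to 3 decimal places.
0.866

axis z_5 = (-0.7500,-0.4330,0.5000); lever o_n−o_5 = (-3.8660,1.7679,3.7321)
cross product → J_v[:, 5] = (-2.5000,0.8660,-3.0000)
J_ω[:, 5] = z_5
entry J[1][5] = 0.8660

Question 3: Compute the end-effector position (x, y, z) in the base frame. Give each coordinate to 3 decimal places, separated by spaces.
-15.446 -7.227 11.500

after link 1: o_1 = (-3.4641, -2.0000, 4.0000)
after link 2: o_2 = (-7.7141, -3.2990, 6.5000)
after link 3: o_3 = (-10.9641, -2.8660, 8.0000)
after link 4: o_4 = (-7.5981, -6.6962, 9.7321)
after link 5: o_5 = (-11.5801, -8.9952, 7.7679)
after link 6: o_6 = (-15.4462, -7.2272, 11.5000)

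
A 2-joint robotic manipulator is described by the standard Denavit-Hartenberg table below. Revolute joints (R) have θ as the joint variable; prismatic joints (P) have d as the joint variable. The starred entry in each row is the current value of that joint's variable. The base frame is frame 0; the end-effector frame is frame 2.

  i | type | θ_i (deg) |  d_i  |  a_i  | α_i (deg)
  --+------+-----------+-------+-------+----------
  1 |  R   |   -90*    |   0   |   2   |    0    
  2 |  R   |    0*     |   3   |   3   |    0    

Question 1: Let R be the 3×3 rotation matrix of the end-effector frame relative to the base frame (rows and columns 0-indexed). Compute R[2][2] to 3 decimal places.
1.000

End-effector z-axis (col 2 of R) = (0.0000,0.0000,1.0000)
R[2][2] = 1.0000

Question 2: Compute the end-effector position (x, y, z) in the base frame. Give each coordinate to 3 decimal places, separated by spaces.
after link 1: o_1 = (0.0000, -2.0000, 0.0000)
after link 2: o_2 = (0.0000, -5.0000, 3.0000)

0.000 -5.000 3.000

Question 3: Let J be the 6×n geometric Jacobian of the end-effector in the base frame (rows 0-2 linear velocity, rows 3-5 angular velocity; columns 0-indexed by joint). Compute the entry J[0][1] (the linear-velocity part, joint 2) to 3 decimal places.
axis z_1 = (0.0000,0.0000,1.0000); lever o_n−o_1 = (0.0000,-3.0000,3.0000)
cross product → J_v[:, 1] = (3.0000,0.0000,-0.0000)
J_ω[:, 1] = z_1
entry J[0][1] = 3.0000

3.000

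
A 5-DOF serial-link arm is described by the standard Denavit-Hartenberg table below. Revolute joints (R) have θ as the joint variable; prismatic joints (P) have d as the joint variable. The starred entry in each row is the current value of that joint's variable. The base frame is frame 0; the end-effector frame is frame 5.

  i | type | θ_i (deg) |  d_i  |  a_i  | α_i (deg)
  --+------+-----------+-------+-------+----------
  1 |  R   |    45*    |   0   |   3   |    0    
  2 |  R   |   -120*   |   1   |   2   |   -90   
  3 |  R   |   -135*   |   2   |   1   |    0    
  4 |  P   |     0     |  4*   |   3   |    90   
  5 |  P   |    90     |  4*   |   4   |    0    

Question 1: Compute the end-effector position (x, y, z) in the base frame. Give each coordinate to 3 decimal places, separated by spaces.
after link 1: o_1 = (2.1213, 2.1213, 0.0000)
after link 2: o_2 = (2.6390, 0.1895, 1.0000)
after link 3: o_3 = (4.3878, 1.3901, 1.7071)
after link 4: o_4 = (7.7025, 4.4744, 3.8284)
after link 5: o_5 = (10.8341, 8.2418, 1.0000)

10.834 8.242 1.000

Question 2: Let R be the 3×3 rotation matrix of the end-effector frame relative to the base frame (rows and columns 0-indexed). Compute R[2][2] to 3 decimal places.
-0.707

End-effector z-axis (col 2 of R) = (-0.1830,0.6830,-0.7071)
R[2][2] = -0.7071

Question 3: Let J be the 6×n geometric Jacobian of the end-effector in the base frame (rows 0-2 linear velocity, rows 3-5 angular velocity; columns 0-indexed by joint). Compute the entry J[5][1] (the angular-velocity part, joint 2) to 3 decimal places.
axis z_1 = (0.0000,0.0000,1.0000); lever o_n−o_1 = (8.7128,6.1204,1.0000)
cross product → J_v[:, 1] = (-6.1204,8.7128,0.0000)
J_ω[:, 1] = z_1
entry J[5][1] = 1.0000

1.000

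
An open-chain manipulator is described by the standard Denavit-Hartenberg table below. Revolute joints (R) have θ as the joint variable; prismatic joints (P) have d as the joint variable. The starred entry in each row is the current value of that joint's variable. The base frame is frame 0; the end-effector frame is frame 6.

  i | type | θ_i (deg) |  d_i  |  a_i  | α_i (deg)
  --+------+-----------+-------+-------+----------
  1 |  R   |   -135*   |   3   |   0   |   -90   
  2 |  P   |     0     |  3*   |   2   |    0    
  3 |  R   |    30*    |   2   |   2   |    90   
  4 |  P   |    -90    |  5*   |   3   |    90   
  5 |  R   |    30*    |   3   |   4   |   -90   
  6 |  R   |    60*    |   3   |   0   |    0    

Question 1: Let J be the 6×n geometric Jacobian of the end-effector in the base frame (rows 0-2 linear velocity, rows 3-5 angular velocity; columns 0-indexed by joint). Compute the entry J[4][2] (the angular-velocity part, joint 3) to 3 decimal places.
-0.707

axis z_2 = (0.7071,-0.7071,0.0000); lever o_n−o_2 = (-4.8770,-0.6851,8.8122)
cross product → J_v[:, 2] = (-6.2312,-6.2312,-3.9330)
J_ω[:, 2] = z_2
entry J[4][2] = -0.7071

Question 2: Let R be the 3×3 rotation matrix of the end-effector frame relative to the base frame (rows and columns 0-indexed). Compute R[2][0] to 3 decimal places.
-0.217

End-effector x-axis (col 0 of R) = (-0.9249,-0.3125,-0.2165)
R[2][0] = -0.2165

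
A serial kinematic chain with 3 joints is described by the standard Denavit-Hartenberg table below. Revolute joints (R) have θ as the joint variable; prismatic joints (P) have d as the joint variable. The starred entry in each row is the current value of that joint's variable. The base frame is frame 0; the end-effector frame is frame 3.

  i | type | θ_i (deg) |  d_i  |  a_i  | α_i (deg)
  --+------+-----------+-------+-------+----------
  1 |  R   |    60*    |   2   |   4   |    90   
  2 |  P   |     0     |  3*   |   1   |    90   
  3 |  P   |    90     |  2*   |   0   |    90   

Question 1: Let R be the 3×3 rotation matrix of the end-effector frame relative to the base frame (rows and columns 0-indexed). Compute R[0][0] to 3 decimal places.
0.866

End-effector x-axis (col 0 of R) = (0.8660,-0.5000,0.0000)
R[0][0] = 0.8660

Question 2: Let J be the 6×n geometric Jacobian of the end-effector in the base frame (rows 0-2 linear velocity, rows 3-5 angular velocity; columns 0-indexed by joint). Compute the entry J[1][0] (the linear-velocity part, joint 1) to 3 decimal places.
5.098

axis z_0 = ẑ; lever o_n−o_0 = (5.0981,2.8301,0.0000)
cross product → J_v[:, 0] = (-2.8301,5.0981,0.0000)
J_ω[:, 0] = z_0
entry J[1][0] = 5.0981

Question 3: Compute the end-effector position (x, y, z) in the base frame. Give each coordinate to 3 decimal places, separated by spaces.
after link 1: o_1 = (2.0000, 3.4641, 2.0000)
after link 2: o_2 = (5.0981, 2.8301, 2.0000)
after link 3: o_3 = (5.0981, 2.8301, 0.0000)

5.098 2.830 0.000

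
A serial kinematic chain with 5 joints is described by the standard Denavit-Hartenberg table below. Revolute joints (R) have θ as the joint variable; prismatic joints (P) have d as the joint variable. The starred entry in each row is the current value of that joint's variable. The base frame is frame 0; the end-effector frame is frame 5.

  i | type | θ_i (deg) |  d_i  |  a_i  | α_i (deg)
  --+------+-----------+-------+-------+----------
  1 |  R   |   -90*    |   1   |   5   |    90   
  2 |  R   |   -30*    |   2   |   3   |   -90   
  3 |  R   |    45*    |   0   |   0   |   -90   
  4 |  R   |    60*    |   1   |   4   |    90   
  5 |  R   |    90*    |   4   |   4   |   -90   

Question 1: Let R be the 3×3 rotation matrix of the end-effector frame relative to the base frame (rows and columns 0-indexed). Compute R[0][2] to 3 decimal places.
End-effector z-axis (col 2 of R) = (-0.3536,-0.1268,0.9268)
R[0][2] = -0.3536

-0.354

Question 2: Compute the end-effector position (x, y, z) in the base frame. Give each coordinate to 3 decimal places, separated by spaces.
5.399 -7.150 -1.932

after link 1: o_1 = (0.0000, -5.0000, 1.0000)
after link 2: o_2 = (-2.0000, -7.5981, -0.5000)
after link 3: o_3 = (-2.0000, -7.5981, -0.5000)
after link 4: o_4 = (0.1213, -6.4784, -3.8536)
after link 5: o_5 = (5.3992, -7.1502, -1.9320)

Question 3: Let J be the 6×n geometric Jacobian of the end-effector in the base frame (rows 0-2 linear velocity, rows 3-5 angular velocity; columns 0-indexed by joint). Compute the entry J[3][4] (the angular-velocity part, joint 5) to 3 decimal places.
0.612

axis z_4 = (0.6124,-0.7803,0.1268); lever o_n−o_4 = (5.2779,-0.6718,1.9215)
cross product → J_v[:, 4] = (-1.4142,-0.5073,3.7071)
J_ω[:, 4] = z_4
entry J[3][4] = 0.6124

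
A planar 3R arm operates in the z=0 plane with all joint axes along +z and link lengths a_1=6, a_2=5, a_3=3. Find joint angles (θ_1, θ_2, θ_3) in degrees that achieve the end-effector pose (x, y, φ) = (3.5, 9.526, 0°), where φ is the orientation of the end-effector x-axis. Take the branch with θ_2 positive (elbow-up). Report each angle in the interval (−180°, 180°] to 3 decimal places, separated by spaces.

wrist centre = target − a_3·(cos φ, sin φ) = (0.5000, 9.5260)
cos θ_2 = (90.9947−6²−5²)/(2·6·5) = 0.4999; θ_2 = 60.0059° (elbow-up)
β = atan2(9.5260,0.5000) = 86.9954°; ψ = atan2(4.3304,8.4996) = 26.9981°
θ_1 = β − ψ = 59.9973°
θ_3 = φ − θ_1 − θ_2 = -120.0032° (wrapped to (-180°,180°])

59.997 60.006 -120.003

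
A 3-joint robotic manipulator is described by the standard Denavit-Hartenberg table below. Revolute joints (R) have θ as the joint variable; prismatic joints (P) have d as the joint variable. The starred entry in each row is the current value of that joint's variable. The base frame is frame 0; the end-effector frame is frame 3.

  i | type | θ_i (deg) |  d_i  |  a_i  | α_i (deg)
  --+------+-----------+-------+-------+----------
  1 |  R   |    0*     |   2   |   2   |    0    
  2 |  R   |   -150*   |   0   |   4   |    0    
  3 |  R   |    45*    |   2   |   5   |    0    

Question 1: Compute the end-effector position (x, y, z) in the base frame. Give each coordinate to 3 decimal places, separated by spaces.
after link 1: o_1 = (2.0000, 0.0000, 2.0000)
after link 2: o_2 = (-1.4641, -2.0000, 2.0000)
after link 3: o_3 = (-2.7582, -6.8296, 4.0000)

-2.758 -6.830 4.000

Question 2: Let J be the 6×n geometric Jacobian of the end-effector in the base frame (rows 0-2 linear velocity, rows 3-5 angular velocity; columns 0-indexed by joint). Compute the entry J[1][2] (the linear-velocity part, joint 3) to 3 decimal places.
axis z_2 = (0.0000,0.0000,1.0000); lever o_n−o_2 = (-1.2941,-4.8296,2.0000)
cross product → J_v[:, 2] = (4.8296,-1.2941,0.0000)
J_ω[:, 2] = z_2
entry J[1][2] = -1.2941

-1.294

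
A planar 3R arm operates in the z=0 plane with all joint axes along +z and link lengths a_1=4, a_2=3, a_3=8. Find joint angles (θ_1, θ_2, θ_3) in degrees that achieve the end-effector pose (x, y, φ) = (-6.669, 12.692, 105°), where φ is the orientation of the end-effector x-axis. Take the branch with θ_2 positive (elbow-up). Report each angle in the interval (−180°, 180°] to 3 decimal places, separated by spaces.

120.016 29.960 -44.977

wrist centre = target − a_3·(cos φ, sin φ) = (-4.5984, 4.9646)
cos θ_2 = (45.7929−4²−3²)/(2·4·3) = 0.8664; θ_2 = 29.9604° (elbow-up)
β = atan2(4.9646,-4.5984) = 132.8074°; ψ = atan2(1.4982,6.5991) = 12.7911°
θ_1 = β − ψ = 120.0163°
θ_3 = φ − θ_1 − θ_2 = -44.9766° (wrapped to (-180°,180°])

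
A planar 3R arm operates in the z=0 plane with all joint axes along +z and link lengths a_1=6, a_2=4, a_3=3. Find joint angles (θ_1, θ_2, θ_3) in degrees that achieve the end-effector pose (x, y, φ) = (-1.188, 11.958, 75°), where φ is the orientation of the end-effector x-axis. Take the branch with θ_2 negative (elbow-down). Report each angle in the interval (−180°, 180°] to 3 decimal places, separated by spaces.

119.994 -44.991 -0.004

wrist centre = target − a_3·(cos φ, sin φ) = (-1.9645, 9.0602)
cos θ_2 = (85.9467−6²−4²)/(2·6·4) = 0.7072; θ_2 = -44.9905° (elbow-down)
β = atan2(9.0602,-1.9645) = 102.2336°; ψ = atan2(-2.8280,8.8289) = -17.7607°
θ_1 = β − ψ = 119.9943°
θ_3 = φ − θ_1 − θ_2 = -0.0037° (wrapped to (-180°,180°])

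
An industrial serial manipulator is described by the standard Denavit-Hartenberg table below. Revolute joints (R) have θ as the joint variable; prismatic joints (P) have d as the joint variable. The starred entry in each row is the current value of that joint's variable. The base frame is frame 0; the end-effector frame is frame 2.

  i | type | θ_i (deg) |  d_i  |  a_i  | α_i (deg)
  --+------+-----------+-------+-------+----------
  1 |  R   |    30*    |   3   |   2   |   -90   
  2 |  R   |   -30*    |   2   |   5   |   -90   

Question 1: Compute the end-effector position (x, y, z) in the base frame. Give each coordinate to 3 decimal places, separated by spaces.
after link 1: o_1 = (1.7321, 1.0000, 3.0000)
after link 2: o_2 = (4.4821, 4.8971, 5.5000)

4.482 4.897 5.500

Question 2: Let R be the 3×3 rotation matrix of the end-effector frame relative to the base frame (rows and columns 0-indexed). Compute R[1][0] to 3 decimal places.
0.433

End-effector x-axis (col 0 of R) = (0.7500,0.4330,0.5000)
R[1][0] = 0.4330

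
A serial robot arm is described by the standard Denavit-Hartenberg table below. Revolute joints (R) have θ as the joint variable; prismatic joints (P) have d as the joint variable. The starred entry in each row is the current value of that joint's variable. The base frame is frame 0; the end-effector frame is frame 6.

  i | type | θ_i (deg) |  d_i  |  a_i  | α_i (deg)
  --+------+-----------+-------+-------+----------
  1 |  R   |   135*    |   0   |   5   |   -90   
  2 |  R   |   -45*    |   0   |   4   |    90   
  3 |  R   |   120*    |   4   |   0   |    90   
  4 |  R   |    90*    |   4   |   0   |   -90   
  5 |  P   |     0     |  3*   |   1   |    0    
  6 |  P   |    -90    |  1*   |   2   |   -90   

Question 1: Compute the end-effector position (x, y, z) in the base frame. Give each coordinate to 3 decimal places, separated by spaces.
after link 1: o_1 = (-3.5355, 3.5355, 0.0000)
after link 2: o_2 = (-5.5355, 5.5355, 2.8284)
after link 3: o_3 = (-3.5355, 3.5355, 5.6569)
after link 4: o_4 = (-6.6818, 3.8534, 8.1063)
after link 5: o_5 = (-5.0947, 5.9405, 9.8741)
after link 6: o_6 = (-6.3054, 6.9618, 11.4524)

-6.305 6.962 11.452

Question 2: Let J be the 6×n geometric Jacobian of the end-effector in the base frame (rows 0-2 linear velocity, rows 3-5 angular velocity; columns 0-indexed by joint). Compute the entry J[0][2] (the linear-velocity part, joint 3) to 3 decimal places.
-5.320

axis z_2 = (0.5000,-0.5000,0.7071); lever o_n−o_2 = (-0.7699,1.4262,8.6240)
cross product → J_v[:, 2] = (-5.3205,-4.8564,0.3282)
J_ω[:, 2] = z_2
entry J[0][2] = -5.3205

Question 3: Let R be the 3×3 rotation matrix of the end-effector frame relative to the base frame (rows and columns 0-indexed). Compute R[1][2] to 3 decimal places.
End-effector z-axis (col 2 of R) = (0.5000,-0.5000,0.7071)
R[1][2] = -0.5000

-0.500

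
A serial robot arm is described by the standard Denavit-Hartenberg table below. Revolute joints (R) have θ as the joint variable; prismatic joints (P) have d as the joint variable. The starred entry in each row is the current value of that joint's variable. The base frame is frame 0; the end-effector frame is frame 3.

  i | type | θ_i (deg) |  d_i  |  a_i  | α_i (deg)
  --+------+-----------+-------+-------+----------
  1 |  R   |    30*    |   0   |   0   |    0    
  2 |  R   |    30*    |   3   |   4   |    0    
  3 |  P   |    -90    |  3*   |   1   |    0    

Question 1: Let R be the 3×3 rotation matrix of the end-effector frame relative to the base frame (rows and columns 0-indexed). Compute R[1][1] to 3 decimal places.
End-effector y-axis (col 1 of R) = (0.5000,0.8660,0.0000)
R[1][1] = 0.8660

0.866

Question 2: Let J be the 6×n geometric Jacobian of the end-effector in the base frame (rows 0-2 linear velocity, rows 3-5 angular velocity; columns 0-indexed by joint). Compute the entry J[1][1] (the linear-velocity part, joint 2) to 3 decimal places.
axis z_1 = (0.0000,0.0000,1.0000); lever o_n−o_1 = (2.8660,2.9641,6.0000)
cross product → J_v[:, 1] = (-2.9641,2.8660,0.0000)
J_ω[:, 1] = z_1
entry J[1][1] = 2.8660

2.866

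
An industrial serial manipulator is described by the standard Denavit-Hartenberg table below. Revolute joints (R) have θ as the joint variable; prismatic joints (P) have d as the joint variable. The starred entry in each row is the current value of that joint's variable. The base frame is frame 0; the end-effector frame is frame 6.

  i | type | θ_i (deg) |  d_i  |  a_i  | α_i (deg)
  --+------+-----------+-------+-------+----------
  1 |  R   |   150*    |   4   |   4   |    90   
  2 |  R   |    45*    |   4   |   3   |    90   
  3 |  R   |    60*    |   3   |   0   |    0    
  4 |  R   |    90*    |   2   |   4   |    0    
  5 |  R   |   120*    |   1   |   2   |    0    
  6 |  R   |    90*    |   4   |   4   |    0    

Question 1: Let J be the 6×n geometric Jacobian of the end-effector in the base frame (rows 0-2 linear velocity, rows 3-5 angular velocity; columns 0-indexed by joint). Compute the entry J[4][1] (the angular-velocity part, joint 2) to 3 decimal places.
axis z_1 = (0.5000,0.8660,0.0000); lever o_n−o_1 = (-6.2890,8.2498,-4.5708)
cross product → J_v[:, 1] = (-3.9584,2.2854,9.5713)
J_ω[:, 1] = z_1
entry J[4][1] = 0.8660

0.866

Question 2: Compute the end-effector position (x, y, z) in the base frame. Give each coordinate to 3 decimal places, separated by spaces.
-9.753 10.250 -0.571

after link 1: o_1 = (-3.4641, 2.0000, 4.0000)
after link 2: o_2 = (-3.3012, 6.5248, 6.1213)
after link 3: o_3 = (-5.1383, 7.5854, 4.0000)
after link 4: o_4 = (-3.2418, 8.7998, 0.1363)
after link 5: o_5 = (-4.8541, 7.4213, -0.5708)
after link 6: o_6 = (-9.7531, 10.2498, -0.5708)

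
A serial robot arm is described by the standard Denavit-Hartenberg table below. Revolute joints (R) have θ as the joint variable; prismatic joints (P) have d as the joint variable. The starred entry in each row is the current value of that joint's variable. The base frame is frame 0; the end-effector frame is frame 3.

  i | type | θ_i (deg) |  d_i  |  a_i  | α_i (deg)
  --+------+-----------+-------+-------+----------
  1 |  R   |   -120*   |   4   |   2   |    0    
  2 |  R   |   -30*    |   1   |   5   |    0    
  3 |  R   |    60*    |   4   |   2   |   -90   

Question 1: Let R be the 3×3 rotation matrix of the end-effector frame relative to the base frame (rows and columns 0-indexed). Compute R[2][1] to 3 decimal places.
-1.000

End-effector y-axis (col 1 of R) = (0.0000,0.0000,-1.0000)
R[2][1] = -1.0000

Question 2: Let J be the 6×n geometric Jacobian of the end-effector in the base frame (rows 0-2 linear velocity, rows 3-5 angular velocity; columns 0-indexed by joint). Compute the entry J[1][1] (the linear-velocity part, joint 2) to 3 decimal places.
-4.330

axis z_1 = (0.0000,0.0000,1.0000); lever o_n−o_1 = (-4.3301,-4.5000,5.0000)
cross product → J_v[:, 1] = (4.5000,-4.3301,0.0000)
J_ω[:, 1] = z_1
entry J[1][1] = -4.3301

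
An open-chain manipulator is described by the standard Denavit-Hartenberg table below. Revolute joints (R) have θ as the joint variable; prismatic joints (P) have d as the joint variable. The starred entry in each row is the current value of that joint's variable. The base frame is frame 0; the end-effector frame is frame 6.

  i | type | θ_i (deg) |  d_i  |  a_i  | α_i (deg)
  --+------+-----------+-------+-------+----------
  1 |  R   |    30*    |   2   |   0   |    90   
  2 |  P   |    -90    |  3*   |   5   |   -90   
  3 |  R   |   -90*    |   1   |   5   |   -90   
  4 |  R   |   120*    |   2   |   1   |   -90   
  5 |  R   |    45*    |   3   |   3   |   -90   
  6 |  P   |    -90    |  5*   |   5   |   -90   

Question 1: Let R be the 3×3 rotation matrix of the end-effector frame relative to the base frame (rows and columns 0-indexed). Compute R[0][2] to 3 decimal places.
-0.707

End-effector z-axis (col 2 of R) = (-0.7071,-0.0000,0.7071)
R[0][2] = -0.7071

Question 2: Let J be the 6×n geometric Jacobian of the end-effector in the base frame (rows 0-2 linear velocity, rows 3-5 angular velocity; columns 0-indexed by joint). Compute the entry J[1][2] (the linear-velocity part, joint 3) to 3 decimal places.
-3.167

axis z_2 = (0.8660,0.5000,0.0000); lever o_n−o_2 = (3.7802,4.1699,3.6569)
cross product → J_v[:, 2] = (1.8284,-3.1669,1.7211)
J_ω[:, 2] = z_2
entry J[1][2] = -3.1669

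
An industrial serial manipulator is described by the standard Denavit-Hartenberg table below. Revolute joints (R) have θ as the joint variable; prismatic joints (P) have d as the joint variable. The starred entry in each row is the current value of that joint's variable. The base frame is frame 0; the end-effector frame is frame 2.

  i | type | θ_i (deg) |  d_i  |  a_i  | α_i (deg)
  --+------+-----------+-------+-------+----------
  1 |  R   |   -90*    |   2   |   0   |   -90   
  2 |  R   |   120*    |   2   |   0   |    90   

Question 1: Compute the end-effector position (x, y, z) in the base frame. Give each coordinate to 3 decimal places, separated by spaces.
2.000 0.000 2.000

after link 1: o_1 = (0.0000, 0.0000, 2.0000)
after link 2: o_2 = (2.0000, 0.0000, 2.0000)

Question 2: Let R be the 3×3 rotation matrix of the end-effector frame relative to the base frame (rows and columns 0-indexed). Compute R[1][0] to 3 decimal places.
0.500

End-effector x-axis (col 0 of R) = (0.0000,0.5000,-0.8660)
R[1][0] = 0.5000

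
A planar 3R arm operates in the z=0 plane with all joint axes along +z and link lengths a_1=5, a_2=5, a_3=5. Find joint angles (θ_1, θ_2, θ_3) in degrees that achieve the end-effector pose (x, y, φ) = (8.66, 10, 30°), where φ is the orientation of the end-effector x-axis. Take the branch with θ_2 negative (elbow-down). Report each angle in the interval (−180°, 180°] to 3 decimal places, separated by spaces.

wrist centre = target − a_3·(cos φ, sin φ) = (4.3299, 7.5000)
cos θ_2 = (74.9978−5²−5²)/(2·5·5) = 0.5000; θ_2 = -60.0029° (elbow-down)
β = atan2(7.5000,4.3299) = 60.0015°; ψ = atan2(-4.3303,7.4998) = -30.0015°
θ_1 = β − ψ = 90.0029°
θ_3 = φ − θ_1 − θ_2 = -0.0000° (wrapped to (-180°,180°])

90.003 -60.003 -0.000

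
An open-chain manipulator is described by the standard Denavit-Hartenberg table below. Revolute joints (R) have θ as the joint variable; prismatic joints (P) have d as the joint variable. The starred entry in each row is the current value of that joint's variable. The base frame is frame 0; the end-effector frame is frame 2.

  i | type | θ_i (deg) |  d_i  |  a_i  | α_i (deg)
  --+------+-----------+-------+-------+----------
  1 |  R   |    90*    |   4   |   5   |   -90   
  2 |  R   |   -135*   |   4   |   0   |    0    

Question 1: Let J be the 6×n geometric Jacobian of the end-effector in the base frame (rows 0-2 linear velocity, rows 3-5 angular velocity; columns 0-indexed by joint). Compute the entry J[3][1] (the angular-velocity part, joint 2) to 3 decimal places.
-1.000

axis z_1 = (-1.0000,0.0000,0.0000); lever o_n−o_1 = (-4.0000,0.0000,0.0000)
cross product → J_v[:, 1] = (0.0000,-0.0000,0.0000)
J_ω[:, 1] = z_1
entry J[3][1] = -1.0000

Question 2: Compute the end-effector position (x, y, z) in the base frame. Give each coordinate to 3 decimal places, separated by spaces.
-4.000 5.000 4.000

after link 1: o_1 = (0.0000, 5.0000, 4.0000)
after link 2: o_2 = (-4.0000, 5.0000, 4.0000)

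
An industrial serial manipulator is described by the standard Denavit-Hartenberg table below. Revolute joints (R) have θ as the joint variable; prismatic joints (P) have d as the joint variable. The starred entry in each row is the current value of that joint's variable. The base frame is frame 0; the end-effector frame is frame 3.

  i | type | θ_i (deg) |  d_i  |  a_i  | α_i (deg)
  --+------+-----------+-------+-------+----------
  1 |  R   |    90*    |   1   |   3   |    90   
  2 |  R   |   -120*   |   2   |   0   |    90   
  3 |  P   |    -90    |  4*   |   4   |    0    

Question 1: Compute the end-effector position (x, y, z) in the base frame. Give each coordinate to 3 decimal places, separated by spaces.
after link 1: o_1 = (0.0000, 3.0000, 1.0000)
after link 2: o_2 = (2.0000, 3.0000, 1.0000)
after link 3: o_3 = (-2.0000, -0.4641, 3.0000)

-2.000 -0.464 3.000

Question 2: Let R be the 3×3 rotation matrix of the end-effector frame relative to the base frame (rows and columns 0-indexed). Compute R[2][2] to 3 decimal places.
0.500

End-effector z-axis (col 2 of R) = (-0.0000,-0.8660,0.5000)
R[2][2] = 0.5000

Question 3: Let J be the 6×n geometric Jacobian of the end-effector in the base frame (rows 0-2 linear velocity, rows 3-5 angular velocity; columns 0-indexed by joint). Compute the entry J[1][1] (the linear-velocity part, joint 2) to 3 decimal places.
-2.000

axis z_1 = (1.0000,-0.0000,0.0000); lever o_n−o_1 = (-2.0000,-3.4641,2.0000)
cross product → J_v[:, 1] = (0.0000,-2.0000,-3.4641)
J_ω[:, 1] = z_1
entry J[1][1] = -2.0000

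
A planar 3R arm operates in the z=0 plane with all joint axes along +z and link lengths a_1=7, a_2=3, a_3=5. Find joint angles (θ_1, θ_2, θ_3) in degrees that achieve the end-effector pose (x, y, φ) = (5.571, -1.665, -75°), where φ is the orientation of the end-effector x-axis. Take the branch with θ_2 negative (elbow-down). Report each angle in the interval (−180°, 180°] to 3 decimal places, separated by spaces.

60.001 -134.990 -0.011

wrist centre = target − a_3·(cos φ, sin φ) = (4.2769, 3.1646)
cos θ_2 = (28.3068−7²−3²)/(2·7·3) = -0.7070; θ_2 = -134.9898° (elbow-down)
β = atan2(3.1646,4.2769) = 36.4990°; ψ = atan2(-2.1217,4.8791) = -23.5022°
θ_1 = β − ψ = 60.0012°
θ_3 = φ − θ_1 − θ_2 = -0.0114° (wrapped to (-180°,180°])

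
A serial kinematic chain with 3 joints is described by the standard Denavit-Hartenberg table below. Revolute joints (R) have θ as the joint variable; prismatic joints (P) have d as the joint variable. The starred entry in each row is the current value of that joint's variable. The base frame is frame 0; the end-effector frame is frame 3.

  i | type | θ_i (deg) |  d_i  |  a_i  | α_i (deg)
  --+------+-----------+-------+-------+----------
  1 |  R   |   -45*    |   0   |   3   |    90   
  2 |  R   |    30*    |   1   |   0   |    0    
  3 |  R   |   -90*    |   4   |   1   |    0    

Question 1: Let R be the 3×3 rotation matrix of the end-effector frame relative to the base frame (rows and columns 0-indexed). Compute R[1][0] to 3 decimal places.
End-effector x-axis (col 0 of R) = (0.3536,-0.3536,-0.8660)
R[1][0] = -0.3536

-0.354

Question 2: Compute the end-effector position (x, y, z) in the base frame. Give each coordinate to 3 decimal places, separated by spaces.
-1.061 -6.010 -0.866

after link 1: o_1 = (2.1213, -2.1213, 0.0000)
after link 2: o_2 = (1.4142, -2.8284, 0.0000)
after link 3: o_3 = (-1.0607, -6.0104, -0.8660)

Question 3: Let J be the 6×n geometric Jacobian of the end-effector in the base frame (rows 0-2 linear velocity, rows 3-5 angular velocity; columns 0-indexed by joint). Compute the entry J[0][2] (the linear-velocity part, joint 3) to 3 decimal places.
axis z_2 = (-0.7071,-0.7071,0.0000); lever o_n−o_2 = (-2.4749,-3.1820,-0.8660)
cross product → J_v[:, 2] = (0.6124,-0.6124,0.5000)
J_ω[:, 2] = z_2
entry J[0][2] = 0.6124

0.612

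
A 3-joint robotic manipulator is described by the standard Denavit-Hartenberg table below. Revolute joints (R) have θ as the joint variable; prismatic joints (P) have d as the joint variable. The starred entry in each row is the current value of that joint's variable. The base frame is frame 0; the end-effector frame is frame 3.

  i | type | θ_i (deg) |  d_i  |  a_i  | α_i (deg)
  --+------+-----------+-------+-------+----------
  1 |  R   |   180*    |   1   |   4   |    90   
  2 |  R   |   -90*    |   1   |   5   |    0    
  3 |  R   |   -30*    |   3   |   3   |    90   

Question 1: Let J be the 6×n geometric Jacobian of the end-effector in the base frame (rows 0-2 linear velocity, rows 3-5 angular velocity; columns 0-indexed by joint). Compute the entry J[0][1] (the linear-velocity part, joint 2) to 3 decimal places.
-7.598

axis z_1 = (0.0000,1.0000,0.0000); lever o_n−o_1 = (1.5000,4.0000,-7.5981)
cross product → J_v[:, 1] = (-7.5981,0.0000,-1.5000)
J_ω[:, 1] = z_1
entry J[0][1] = -7.5981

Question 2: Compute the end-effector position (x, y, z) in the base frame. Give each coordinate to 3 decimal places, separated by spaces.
after link 1: o_1 = (-4.0000, 0.0000, 1.0000)
after link 2: o_2 = (-4.0000, 1.0000, -4.0000)
after link 3: o_3 = (-2.5000, 4.0000, -6.5981)

-2.500 4.000 -6.598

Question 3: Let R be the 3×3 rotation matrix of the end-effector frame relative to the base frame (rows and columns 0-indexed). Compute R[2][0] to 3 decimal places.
-0.866

End-effector x-axis (col 0 of R) = (0.5000,-0.0000,-0.8660)
R[2][0] = -0.8660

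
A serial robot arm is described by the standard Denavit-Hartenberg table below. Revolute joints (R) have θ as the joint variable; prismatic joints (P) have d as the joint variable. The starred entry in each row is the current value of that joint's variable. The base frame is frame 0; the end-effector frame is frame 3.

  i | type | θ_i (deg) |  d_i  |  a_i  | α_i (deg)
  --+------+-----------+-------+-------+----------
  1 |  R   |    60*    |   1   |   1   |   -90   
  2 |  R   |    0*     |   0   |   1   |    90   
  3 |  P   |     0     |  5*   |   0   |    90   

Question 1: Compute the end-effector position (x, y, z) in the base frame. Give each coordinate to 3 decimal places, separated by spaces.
after link 1: o_1 = (0.5000, 0.8660, 1.0000)
after link 2: o_2 = (1.0000, 1.7321, 1.0000)
after link 3: o_3 = (1.0000, 1.7321, 6.0000)

1.000 1.732 6.000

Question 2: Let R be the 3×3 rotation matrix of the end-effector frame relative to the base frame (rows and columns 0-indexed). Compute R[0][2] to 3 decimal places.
End-effector z-axis (col 2 of R) = (0.8660,-0.5000,0.0000)
R[0][2] = 0.8660

0.866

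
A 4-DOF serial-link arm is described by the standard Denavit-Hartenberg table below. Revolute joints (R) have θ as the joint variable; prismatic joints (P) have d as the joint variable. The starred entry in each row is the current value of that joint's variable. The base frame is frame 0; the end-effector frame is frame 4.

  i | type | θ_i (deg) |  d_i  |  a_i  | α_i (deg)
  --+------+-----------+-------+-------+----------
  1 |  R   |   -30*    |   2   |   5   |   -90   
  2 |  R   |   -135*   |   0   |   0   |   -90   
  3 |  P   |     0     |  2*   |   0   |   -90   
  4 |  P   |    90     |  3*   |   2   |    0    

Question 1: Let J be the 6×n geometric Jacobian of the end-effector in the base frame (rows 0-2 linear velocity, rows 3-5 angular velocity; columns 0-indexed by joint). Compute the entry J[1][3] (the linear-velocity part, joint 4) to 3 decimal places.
prismatic axis z_3 = (-0.5000,-0.8660,0.0000)
J_v[:, 3] = z_3; J_ω[:, 3] = (0,0,0)
entry J[1][3] = -0.8660

-0.866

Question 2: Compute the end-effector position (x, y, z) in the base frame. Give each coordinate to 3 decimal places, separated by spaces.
after link 1: o_1 = (4.3301, -2.5000, 2.0000)
after link 2: o_2 = (4.3301, -2.5000, 2.0000)
after link 3: o_3 = (5.5549, -3.2071, 3.4142)
after link 4: o_4 = (2.8301, -5.0981, 2.0000)

2.830 -5.098 2.000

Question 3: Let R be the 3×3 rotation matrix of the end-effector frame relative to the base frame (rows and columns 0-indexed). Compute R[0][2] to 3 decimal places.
-0.500

End-effector z-axis (col 2 of R) = (-0.5000,-0.8660,0.0000)
R[0][2] = -0.5000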